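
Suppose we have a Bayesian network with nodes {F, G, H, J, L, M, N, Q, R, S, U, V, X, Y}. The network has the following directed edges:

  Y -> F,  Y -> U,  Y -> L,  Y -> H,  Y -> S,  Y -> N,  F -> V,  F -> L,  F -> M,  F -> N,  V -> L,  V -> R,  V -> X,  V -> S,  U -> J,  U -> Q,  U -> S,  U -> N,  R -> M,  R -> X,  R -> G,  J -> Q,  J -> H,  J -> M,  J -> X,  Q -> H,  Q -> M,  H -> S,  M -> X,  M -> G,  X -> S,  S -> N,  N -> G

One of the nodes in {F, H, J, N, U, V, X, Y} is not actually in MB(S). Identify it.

By definition, MB(S) is built from S's parents, S's children, and the co-parents of S.
S has parents H, U, V, X, Y.
Children of S: N.
For each child, the remaining parents (spouses of S):
  N also has parents F, U, Y.
MB(S) = {F, H, N, U, V, X, Y}.
J is neither a parent, child, nor co-parent of S, so it does not belong.

J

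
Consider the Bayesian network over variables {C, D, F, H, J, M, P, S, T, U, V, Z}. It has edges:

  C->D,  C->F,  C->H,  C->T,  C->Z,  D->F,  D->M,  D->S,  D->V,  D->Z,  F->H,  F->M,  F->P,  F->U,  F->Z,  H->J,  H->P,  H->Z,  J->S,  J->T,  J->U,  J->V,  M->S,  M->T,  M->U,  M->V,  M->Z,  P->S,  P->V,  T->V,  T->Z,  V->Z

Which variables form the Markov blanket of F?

By definition, MB(F) is built from F's parents, F's children, and the co-parents of F.
F has children H, M, P, U, Z.
F has parents C, D.
For each child, the remaining parents (spouses of F):
  H: C
  M: D
  P: H
  U: J, M
  Z: C, D, H, M, T, V
Union: {C, D} ∪ {H, M, P, U, Z} ∪ {C, D, H, J, M, T, V} = {C, D, H, J, M, P, T, U, V, Z}.

{C, D, H, J, M, P, T, U, V, Z}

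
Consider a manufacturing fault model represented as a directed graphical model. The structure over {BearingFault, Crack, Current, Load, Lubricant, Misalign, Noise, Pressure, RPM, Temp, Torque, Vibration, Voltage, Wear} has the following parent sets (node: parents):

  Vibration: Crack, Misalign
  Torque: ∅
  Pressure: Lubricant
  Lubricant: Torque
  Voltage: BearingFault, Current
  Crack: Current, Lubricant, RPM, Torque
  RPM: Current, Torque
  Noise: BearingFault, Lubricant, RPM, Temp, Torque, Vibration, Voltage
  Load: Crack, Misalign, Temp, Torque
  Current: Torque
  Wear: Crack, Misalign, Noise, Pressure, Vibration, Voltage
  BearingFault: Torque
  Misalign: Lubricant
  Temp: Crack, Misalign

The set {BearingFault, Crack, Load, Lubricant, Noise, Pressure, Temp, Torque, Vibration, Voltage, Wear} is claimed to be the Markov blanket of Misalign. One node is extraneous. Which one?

The Markov blanket of a node is its parents, its children, and the other parents of its children.
Misalign has parent Lubricant.
Ch(Misalign) = {Load, Temp, Vibration, Wear}.
Other parents of Misalign's children:
  Temp's other parent is Crack.
  Vibration's other parent is Crack.
  parents(Wear) \ {Misalign} = {Crack, Noise, Pressure, Vibration, Voltage}.
  Load's other parents are Crack, Temp, Torque.
MB(Misalign) = {Crack, Load, Lubricant, Noise, Pressure, Temp, Torque, Vibration, Voltage, Wear}.
BearingFault is neither a parent, child, nor co-parent of Misalign, so it does not belong.

BearingFault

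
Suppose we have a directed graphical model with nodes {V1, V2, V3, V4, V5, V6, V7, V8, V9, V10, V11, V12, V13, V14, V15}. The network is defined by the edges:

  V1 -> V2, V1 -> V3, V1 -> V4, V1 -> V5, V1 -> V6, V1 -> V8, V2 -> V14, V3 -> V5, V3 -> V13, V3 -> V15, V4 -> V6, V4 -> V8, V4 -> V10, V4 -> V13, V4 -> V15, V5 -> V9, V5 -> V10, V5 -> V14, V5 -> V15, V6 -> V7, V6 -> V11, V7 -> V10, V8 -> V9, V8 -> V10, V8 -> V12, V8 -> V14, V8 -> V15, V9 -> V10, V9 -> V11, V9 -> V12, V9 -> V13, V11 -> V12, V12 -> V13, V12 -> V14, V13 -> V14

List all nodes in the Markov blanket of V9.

Recall MB(v) = parents ∪ children ∪ spouses, where spouses are the other parents of v's children.
V9 has parents V5, V8.
V9 has children V10, V11, V12, V13.
Parents of each child, excluding V9:
  parents(V10) \ {V9} = {V4, V5, V7, V8}.
  V11's other parent is V6.
  V12's other parents are V8, V11.
  parents(V13) \ {V9} = {V3, V4, V12}.
So the Markov blanket of V9 is {V3, V4, V5, V6, V7, V8, V10, V11, V12, V13}.

{V3, V4, V5, V6, V7, V8, V10, V11, V12, V13}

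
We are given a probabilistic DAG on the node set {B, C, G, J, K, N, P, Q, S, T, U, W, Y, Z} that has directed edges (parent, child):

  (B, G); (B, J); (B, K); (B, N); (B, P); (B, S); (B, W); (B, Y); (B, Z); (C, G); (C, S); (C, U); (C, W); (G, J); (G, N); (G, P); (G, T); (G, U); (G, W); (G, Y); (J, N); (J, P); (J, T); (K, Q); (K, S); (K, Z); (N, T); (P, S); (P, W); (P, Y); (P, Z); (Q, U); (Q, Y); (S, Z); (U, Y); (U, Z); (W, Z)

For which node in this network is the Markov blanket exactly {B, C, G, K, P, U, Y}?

The target node must have every member of {B, C, G, K, P, U, Y} as a parent, child, or co-parent, and no others.
Parents of Q: K; children: U, Y; co-parents: B, C, G, P, U.
These exactly cover the given set, so the node is Q.

Q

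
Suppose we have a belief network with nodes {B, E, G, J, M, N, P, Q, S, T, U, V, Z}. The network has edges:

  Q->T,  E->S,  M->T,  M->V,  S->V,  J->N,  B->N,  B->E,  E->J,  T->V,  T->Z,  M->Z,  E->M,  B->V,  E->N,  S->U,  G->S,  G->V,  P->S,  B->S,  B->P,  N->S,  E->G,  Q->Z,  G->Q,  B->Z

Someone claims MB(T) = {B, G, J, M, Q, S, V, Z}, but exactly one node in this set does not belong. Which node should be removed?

J

T has parents M, Q.
T has children V, Z.
Parents of each child, excluding T:
  V's other parents are B, G, M, S.
  Z's other parents are B, M, Q.
MB(T) = {B, G, M, Q, S, V, Z}.
J is neither a parent, child, nor co-parent of T, so it does not belong.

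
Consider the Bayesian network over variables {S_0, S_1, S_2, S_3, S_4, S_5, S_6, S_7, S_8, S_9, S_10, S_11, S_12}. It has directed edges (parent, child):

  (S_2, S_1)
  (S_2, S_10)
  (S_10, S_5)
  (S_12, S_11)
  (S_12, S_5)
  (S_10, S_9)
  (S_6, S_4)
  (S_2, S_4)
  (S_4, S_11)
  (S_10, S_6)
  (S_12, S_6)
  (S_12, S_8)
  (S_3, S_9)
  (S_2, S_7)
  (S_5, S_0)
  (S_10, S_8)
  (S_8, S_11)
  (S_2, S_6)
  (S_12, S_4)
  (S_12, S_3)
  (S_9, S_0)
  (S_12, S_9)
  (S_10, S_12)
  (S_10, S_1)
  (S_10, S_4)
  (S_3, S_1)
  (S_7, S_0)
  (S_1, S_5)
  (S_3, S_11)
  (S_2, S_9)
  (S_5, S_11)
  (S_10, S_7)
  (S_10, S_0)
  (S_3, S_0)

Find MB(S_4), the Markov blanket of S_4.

Pa(S_4) = {S_2, S_6, S_10, S_12}.
Ch(S_4) = {S_11}.
For each child, the remaining parents (spouses of S_4):
  S_11's other parents are S_3, S_5, S_8, S_12.
Union: {S_2, S_6, S_10, S_12} ∪ {S_11} ∪ {S_3, S_5, S_8, S_12} = {S_2, S_3, S_5, S_6, S_8, S_10, S_11, S_12}.

{S_2, S_3, S_5, S_6, S_8, S_10, S_11, S_12}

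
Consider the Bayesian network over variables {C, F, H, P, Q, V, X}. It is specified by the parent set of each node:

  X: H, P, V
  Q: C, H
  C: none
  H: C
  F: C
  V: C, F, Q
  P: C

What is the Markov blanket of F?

By definition, MB(F) is built from F's parents, F's children, and the co-parents of F.
F has parent C.
F's children: V.
Co-parents of F (other parents of its children):
  V: C, Q
MB(F) = {C, Q, V}.

{C, Q, V}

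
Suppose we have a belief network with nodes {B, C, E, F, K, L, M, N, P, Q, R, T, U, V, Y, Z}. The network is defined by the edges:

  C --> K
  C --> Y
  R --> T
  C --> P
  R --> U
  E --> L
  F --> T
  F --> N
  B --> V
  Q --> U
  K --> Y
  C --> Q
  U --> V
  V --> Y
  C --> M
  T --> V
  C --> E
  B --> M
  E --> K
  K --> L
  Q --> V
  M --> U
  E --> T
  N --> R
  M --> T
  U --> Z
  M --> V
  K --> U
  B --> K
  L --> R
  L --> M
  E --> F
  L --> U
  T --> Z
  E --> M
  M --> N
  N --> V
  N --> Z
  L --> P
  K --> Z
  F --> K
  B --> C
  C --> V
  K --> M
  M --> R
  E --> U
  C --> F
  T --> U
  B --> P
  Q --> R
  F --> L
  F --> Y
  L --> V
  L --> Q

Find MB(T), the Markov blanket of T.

The Markov blanket of a node is its parents, its children, and the other parents of its children.
T's parents: E, F, M, R.
T's children: U, V, Z.
Co-parents of T (other parents of its children):
  parents(U) \ {T} = {E, K, L, M, Q, R}.
  V also has parents B, C, L, M, N, Q, U.
  Z's other parents are K, N, U.
Union: {E, F, M, R} ∪ {U, V, Z} ∪ {B, C, E, K, L, M, N, Q, R, U} = {B, C, E, F, K, L, M, N, Q, R, U, V, Z}.

{B, C, E, F, K, L, M, N, Q, R, U, V, Z}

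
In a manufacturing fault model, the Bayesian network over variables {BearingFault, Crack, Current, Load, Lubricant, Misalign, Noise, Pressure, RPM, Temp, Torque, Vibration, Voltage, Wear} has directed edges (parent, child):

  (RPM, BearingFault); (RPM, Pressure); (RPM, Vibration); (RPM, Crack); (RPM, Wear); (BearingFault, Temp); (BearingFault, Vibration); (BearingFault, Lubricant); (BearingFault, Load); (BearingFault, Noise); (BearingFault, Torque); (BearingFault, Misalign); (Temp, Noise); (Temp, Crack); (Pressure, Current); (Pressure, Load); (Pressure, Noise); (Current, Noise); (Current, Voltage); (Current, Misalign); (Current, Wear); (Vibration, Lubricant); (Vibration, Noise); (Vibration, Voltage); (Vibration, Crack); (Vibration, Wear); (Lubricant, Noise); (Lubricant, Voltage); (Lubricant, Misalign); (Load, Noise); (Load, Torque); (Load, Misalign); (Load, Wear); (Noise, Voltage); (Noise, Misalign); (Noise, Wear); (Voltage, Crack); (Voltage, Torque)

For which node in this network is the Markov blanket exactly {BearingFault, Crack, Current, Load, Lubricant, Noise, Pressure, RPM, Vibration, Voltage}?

The target node must have every member of {BearingFault, Crack, Current, Load, Lubricant, Noise, Pressure, RPM, Vibration, Voltage} as a parent, child, or co-parent, and no others.
Parents of Temp: BearingFault; children: Crack, Noise; co-parents: BearingFault, Current, Load, Lubricant, Pressure, RPM, Vibration, Voltage.
These exactly cover the given set, so the node is Temp.

Temp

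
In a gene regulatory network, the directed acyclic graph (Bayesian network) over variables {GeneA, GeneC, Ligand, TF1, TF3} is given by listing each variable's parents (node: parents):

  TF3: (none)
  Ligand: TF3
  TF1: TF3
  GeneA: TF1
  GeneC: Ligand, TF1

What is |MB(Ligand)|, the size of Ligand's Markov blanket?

Recall MB(v) = parents ∪ children ∪ spouses, where spouses are the other parents of v's children.
Ligand has child GeneC.
Parents of Ligand: TF3.
Parents of each child, excluding Ligand:
  GeneC's other parent is TF1.
MB(Ligand) = {GeneC, TF1, TF3}, which has 3 nodes.

3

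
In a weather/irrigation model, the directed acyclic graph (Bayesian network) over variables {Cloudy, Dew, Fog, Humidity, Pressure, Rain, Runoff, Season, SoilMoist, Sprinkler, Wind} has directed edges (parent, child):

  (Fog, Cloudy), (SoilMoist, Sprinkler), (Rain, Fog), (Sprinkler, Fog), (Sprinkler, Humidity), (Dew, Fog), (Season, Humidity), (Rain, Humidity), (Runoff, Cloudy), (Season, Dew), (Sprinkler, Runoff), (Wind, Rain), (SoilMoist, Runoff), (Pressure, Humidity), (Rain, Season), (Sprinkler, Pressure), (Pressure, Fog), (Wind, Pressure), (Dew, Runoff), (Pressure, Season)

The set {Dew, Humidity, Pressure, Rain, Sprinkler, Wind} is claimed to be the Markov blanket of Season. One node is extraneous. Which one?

Wind

Season's children: Dew, Humidity.
Parents of Season: Pressure, Rain.
Other parents of Season's children:
  Dew: —
  Humidity: Pressure, Rain, Sprinkler
MB(Season) = {Dew, Humidity, Pressure, Rain, Sprinkler}.
Wind is neither a parent, child, nor co-parent of Season, so it does not belong.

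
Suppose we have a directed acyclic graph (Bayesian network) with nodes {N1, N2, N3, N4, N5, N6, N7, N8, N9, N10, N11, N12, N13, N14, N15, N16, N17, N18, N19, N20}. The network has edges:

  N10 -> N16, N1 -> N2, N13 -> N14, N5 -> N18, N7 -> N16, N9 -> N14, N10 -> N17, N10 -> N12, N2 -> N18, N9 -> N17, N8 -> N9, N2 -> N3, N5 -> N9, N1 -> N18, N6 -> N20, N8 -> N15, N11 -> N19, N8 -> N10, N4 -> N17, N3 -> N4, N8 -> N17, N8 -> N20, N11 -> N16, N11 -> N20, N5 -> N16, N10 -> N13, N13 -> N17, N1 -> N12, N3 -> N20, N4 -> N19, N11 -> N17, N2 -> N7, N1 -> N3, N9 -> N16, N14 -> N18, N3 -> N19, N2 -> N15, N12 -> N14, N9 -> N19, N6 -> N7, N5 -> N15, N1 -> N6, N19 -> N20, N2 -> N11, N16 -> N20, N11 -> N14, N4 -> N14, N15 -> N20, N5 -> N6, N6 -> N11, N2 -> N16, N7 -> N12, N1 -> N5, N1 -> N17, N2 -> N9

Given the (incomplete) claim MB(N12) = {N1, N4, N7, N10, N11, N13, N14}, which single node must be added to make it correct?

N9

Recall MB(v) = parents ∪ children ∪ spouses, where spouses are the other parents of v's children.
N12's parents: N1, N7, N10.
Children of N12: N14.
Other parents of N12's children:
  N14's other parents are N4, N9, N11, N13.
MB(N12) = {N1, N4, N7, N9, N10, N11, N13, N14}.
Comparing with the claimed set, N9 is missing.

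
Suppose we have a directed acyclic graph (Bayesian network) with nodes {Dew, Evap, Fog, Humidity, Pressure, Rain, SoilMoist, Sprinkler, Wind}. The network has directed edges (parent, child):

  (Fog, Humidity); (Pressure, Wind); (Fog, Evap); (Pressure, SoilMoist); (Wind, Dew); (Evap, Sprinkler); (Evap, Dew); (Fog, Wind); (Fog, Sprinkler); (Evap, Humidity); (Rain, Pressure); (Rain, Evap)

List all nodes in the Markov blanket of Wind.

By definition, MB(Wind) is built from Wind's parents, Wind's children, and the co-parents of Wind.
Pa(Wind) = {Fog, Pressure}.
Children of Wind: Dew.
For each child, the remaining parents (spouses of Wind):
  Dew also has parent Evap.
So the Markov blanket of Wind is {Dew, Evap, Fog, Pressure}.

{Dew, Evap, Fog, Pressure}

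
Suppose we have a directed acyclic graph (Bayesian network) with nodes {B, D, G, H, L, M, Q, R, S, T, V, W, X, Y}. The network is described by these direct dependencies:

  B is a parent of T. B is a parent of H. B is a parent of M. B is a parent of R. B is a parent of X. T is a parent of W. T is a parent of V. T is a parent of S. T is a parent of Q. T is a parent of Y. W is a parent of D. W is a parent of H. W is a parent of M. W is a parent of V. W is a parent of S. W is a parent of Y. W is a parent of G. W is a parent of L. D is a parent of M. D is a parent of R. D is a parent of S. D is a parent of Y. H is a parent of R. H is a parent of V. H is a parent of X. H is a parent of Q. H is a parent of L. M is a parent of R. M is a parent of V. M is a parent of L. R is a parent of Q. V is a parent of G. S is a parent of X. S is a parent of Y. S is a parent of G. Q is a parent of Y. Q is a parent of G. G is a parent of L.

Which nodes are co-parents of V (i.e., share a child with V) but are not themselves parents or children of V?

{Q, S}

Children of V: G.
  G also has parents Q, S, W.
Excluding nodes already adjacent to V (G, H, M, T, W), the co-parent-only contribution is {Q, S}.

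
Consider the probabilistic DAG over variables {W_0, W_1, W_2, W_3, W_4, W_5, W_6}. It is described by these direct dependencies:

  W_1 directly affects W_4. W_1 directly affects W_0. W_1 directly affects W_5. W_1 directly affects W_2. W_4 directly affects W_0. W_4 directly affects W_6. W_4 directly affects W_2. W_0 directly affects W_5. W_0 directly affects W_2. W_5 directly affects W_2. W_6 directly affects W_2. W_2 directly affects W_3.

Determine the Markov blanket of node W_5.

{W_0, W_1, W_2, W_4, W_6}

The Markov blanket of a node is its parents, its children, and the other parents of its children.
Parents of W_5: W_0, W_1.
Ch(W_5) = {W_2}.
For each child, the remaining parents (spouses of W_5):
  W_2: W_0, W_1, W_4, W_6
Union: {W_0, W_1} ∪ {W_2} ∪ {W_0, W_1, W_4, W_6} = {W_0, W_1, W_2, W_4, W_6}.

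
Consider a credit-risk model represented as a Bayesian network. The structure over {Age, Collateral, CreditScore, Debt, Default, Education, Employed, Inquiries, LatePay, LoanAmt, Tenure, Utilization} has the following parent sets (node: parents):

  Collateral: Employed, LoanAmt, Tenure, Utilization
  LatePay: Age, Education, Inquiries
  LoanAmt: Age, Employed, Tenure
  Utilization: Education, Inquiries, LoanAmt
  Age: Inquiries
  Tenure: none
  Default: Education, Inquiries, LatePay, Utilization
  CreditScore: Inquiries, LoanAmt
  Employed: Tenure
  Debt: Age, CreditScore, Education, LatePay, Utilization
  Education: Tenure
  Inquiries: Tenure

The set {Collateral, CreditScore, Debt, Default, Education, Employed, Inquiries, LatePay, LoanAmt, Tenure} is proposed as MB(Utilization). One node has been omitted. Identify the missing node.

Utilization's parents: Education, Inquiries, LoanAmt.
Utilization has children Collateral, Debt, Default.
Other parents of Utilization's children:
  Collateral also has parents Employed, LoanAmt, Tenure.
  Default's other parents are Education, Inquiries, LatePay.
  Debt's other parents are Age, CreditScore, Education, LatePay.
MB(Utilization) = {Age, Collateral, CreditScore, Debt, Default, Education, Employed, Inquiries, LatePay, LoanAmt, Tenure}.
Comparing with the claimed set, Age is missing.

Age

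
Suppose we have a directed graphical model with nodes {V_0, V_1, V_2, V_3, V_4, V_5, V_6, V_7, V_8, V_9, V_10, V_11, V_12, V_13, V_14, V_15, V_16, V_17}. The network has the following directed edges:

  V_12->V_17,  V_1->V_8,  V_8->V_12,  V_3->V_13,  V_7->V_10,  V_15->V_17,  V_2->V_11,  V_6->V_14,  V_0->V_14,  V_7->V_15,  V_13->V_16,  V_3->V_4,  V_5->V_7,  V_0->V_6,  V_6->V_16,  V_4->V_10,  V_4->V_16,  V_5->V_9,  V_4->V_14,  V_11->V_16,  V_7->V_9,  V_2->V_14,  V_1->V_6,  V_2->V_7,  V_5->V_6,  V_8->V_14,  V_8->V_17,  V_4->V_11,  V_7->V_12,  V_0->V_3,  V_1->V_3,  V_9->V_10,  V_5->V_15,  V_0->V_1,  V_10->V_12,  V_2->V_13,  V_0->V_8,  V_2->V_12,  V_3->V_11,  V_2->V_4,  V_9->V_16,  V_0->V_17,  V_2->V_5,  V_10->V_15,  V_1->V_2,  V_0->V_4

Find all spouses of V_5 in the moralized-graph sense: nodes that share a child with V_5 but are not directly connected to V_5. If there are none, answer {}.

{V_0, V_1, V_10}

Children of V_5: V_6, V_7, V_9, V_15.
  V_6 also has parents V_0, V_1.
  V_7's other parent is V_2.
  parents(V_9) \ {V_5} = {V_7}.
  V_15 also has parents V_7, V_10.
Excluding nodes already adjacent to V_5 (V_2, V_6, V_7, V_9, V_15), the co-parent-only contribution is {V_0, V_1, V_10}.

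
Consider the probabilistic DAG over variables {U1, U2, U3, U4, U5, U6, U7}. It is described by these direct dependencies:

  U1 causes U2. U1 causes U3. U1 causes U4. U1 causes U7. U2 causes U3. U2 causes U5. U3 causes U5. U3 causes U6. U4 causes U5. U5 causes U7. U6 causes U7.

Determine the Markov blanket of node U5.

{U1, U2, U3, U4, U6, U7}

A node's Markov blanket = Pa ∪ Ch ∪ (parents of Ch other than the node itself).
Pa(U5) = {U2, U3, U4}.
U5's children: U7.
Other parents of U5's children:
  parents(U7) \ {U5} = {U1, U6}.
So the Markov blanket of U5 is {U1, U2, U3, U4, U6, U7}.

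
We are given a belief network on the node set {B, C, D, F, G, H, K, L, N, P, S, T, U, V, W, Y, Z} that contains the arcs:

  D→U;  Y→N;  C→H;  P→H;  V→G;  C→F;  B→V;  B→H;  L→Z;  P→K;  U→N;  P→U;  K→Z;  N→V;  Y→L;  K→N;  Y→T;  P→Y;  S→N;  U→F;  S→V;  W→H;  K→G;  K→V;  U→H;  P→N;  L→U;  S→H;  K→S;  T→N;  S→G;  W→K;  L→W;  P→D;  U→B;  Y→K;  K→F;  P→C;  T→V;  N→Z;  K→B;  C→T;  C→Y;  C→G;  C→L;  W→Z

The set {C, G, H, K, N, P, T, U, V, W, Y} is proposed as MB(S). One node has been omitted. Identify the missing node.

Recall MB(v) = parents ∪ children ∪ spouses, where spouses are the other parents of v's children.
Children of S: G, H, N, V.
Pa(S) = {K}.
Parents of each child, excluding S:
  parents(N) \ {S} = {K, P, T, U, Y}.
  V also has parents B, K, N, T.
  H also has parents B, C, P, U, W.
  G's other parents are C, K, V.
MB(S) = {B, C, G, H, K, N, P, T, U, V, W, Y}.
Comparing with the claimed set, B is missing.

B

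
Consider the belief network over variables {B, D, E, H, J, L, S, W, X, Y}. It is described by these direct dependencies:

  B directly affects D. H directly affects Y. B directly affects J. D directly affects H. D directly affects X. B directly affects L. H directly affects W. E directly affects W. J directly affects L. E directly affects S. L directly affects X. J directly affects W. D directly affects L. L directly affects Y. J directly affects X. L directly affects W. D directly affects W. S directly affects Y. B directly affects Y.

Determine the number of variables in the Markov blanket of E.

E's children: S, W.
Pa(E) = {}.
For each child, the remaining parents (spouses of E):
  S: —
  W: D, H, J, L
MB(E) = {D, H, J, L, S, W}, which has 6 nodes.

6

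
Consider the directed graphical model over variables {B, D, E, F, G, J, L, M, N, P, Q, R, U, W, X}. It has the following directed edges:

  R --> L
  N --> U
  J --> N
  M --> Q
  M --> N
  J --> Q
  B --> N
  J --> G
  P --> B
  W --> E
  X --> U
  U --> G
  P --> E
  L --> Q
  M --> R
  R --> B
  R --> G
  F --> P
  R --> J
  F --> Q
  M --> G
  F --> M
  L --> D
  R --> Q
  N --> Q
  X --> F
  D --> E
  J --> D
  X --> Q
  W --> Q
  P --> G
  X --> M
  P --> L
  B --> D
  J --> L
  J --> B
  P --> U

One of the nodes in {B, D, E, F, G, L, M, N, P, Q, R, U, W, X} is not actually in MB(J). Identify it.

J's parents: R.
Children of J: B, D, G, L, N, Q.
Other parents of J's children:
  parents(B) \ {J} = {P, R}.
  parents(L) \ {J} = {P, R}.
  N also has parents B, M.
  G also has parents M, P, R, U.
  parents(Q) \ {J} = {F, L, M, N, R, W, X}.
  D also has parents B, L.
MB(J) = {B, D, F, G, L, M, N, P, Q, R, U, W, X}.
E is neither a parent, child, nor co-parent of J, so it does not belong.

E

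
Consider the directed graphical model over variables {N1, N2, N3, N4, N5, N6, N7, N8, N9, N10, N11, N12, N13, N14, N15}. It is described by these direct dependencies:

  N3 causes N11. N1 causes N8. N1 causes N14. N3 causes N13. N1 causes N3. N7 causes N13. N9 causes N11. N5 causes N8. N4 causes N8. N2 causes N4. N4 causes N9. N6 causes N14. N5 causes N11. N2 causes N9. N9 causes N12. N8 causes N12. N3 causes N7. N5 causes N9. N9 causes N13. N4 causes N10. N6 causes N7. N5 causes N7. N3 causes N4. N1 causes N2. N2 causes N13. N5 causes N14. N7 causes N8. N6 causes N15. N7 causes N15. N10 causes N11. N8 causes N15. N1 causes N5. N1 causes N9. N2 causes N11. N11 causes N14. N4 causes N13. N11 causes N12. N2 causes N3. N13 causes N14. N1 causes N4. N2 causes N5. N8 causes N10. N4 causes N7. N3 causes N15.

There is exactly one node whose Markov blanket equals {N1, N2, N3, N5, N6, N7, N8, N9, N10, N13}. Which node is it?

N4

The target node must have every member of {N1, N2, N3, N5, N6, N7, N8, N9, N10, N13} as a parent, child, or co-parent, and no others.
Parents of N4: N1, N2, N3; children: N7, N8, N9, N10, N13; co-parents: N1, N2, N3, N5, N6, N7, N8, N9.
These exactly cover the given set, so the node is N4.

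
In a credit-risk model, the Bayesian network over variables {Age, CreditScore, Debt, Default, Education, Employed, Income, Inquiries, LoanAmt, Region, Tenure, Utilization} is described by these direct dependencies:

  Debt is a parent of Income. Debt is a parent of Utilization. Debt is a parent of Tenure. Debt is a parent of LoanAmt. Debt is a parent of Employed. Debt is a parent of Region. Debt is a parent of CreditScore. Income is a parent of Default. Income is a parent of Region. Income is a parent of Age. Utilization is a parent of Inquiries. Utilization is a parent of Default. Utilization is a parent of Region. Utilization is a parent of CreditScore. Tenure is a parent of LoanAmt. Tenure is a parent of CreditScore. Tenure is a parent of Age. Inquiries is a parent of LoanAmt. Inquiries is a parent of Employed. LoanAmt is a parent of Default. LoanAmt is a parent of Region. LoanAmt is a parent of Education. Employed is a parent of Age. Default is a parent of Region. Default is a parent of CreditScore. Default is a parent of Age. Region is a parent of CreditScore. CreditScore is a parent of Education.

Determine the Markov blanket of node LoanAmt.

By definition, MB(LoanAmt) is built from LoanAmt's parents, LoanAmt's children, and the co-parents of LoanAmt.
Pa(LoanAmt) = {Debt, Inquiries, Tenure}.
LoanAmt has children Default, Education, Region.
For each child, the remaining parents (spouses of LoanAmt):
  Default: Income, Utilization
  Region: Debt, Default, Income, Utilization
  Education: CreditScore
MB(LoanAmt) = {CreditScore, Debt, Default, Education, Income, Inquiries, Region, Tenure, Utilization}.

{CreditScore, Debt, Default, Education, Income, Inquiries, Region, Tenure, Utilization}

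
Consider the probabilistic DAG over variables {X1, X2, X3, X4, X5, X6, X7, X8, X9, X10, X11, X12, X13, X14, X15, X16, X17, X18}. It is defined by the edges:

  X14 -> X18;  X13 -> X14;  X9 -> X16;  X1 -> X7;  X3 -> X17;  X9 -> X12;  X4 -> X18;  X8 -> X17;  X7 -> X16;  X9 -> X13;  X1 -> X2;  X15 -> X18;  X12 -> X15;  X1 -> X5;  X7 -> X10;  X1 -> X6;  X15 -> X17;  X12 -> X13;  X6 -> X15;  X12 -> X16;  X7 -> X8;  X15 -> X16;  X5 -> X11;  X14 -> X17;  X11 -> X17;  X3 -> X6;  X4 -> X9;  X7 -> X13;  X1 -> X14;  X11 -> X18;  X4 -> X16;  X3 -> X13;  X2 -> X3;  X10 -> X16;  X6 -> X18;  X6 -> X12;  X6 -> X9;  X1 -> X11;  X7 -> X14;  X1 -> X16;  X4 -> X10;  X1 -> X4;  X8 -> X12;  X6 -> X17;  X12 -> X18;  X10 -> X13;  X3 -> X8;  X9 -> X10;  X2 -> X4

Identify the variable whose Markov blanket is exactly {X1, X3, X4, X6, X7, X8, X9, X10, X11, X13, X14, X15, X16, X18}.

The target node must have every member of {X1, X3, X4, X6, X7, X8, X9, X10, X11, X13, X14, X15, X16, X18} as a parent, child, or co-parent, and no others.
Parents of X12: X6, X8, X9; children: X13, X15, X16, X18; co-parents: X1, X3, X4, X6, X7, X9, X10, X11, X14, X15.
These exactly cover the given set, so the node is X12.

X12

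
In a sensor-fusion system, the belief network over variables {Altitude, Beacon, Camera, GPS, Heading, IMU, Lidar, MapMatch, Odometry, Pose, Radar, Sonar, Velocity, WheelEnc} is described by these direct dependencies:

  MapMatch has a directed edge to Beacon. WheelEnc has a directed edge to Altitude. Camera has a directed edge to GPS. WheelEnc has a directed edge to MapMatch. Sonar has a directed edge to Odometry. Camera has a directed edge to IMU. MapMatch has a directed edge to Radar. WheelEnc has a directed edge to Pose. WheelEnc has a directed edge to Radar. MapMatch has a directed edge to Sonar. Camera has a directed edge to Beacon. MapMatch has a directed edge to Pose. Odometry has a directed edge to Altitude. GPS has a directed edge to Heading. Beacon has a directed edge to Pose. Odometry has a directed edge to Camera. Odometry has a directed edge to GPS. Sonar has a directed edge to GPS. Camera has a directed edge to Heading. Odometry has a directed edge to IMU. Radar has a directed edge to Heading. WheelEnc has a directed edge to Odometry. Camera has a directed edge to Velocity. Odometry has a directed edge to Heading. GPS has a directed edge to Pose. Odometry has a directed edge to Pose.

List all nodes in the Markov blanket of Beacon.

{Camera, GPS, MapMatch, Odometry, Pose, WheelEnc}

Beacon has parents Camera, MapMatch.
Ch(Beacon) = {Pose}.
Parents of each child, excluding Beacon:
  Pose also has parents GPS, MapMatch, Odometry, WheelEnc.
So the Markov blanket of Beacon is {Camera, GPS, MapMatch, Odometry, Pose, WheelEnc}.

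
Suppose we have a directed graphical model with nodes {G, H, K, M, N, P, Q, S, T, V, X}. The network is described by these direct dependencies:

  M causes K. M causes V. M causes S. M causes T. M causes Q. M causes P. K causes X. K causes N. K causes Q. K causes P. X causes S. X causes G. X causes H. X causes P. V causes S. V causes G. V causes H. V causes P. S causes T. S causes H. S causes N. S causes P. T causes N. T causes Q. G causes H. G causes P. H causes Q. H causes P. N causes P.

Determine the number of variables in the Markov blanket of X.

8

X has parent K.
Ch(X) = {G, H, P, S}.
Other parents of X's children:
  S also has parents M, V.
  G also has parent V.
  H also has parents G, S, V.
  parents(P) \ {X} = {G, H, K, M, N, S, V}.
MB(X) = {G, H, K, M, N, P, S, V}, which has 8 nodes.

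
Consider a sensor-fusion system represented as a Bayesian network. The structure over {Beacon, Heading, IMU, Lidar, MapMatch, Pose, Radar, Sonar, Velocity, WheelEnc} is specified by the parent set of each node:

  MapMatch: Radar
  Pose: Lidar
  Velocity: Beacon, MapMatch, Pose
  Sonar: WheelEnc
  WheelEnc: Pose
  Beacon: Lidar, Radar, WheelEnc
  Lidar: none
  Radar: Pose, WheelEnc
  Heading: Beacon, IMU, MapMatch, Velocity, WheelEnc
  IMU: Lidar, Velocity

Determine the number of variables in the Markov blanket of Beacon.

The Markov blanket of a node is its parents, its children, and the other parents of its children.
Beacon's children: Heading, Velocity.
Pa(Beacon) = {Lidar, Radar, WheelEnc}.
For each child, the remaining parents (spouses of Beacon):
  parents(Velocity) \ {Beacon} = {MapMatch, Pose}.
  Heading's other parents are IMU, MapMatch, Velocity, WheelEnc.
MB(Beacon) = {Heading, IMU, Lidar, MapMatch, Pose, Radar, Velocity, WheelEnc}, which has 8 nodes.

8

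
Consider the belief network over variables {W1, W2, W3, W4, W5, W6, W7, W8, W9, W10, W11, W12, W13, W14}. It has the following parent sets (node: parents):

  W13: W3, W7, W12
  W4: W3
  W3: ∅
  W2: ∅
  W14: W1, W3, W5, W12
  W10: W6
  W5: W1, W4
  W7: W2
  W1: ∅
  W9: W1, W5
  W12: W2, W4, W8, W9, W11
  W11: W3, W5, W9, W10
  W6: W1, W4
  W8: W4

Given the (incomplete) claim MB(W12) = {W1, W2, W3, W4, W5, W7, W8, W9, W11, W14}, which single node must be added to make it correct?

W13

A node's Markov blanket = Pa ∪ Ch ∪ (parents of Ch other than the node itself).
Parents of W12: W2, W4, W8, W9, W11.
W12 has children W13, W14.
For each child, the remaining parents (spouses of W12):
  W13 also has parents W3, W7.
  W14 also has parents W1, W3, W5.
MB(W12) = {W1, W2, W3, W4, W5, W7, W8, W9, W11, W13, W14}.
Comparing with the claimed set, W13 is missing.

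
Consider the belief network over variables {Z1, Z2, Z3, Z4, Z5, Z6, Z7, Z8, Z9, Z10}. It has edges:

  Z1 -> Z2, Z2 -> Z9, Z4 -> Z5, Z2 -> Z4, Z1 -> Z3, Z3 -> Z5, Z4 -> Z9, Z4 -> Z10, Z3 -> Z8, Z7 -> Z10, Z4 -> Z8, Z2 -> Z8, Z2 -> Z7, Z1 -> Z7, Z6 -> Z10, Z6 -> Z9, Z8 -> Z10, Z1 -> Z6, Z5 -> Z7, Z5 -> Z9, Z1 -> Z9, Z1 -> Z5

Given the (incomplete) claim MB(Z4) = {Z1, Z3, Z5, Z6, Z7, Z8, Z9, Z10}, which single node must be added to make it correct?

Recall MB(v) = parents ∪ children ∪ spouses, where spouses are the other parents of v's children.
Parents of Z4: Z2.
Ch(Z4) = {Z5, Z8, Z9, Z10}.
Co-parents of Z4 (other parents of its children):
  parents(Z5) \ {Z4} = {Z1, Z3}.
  Z8 also has parents Z2, Z3.
  Z9's other parents are Z1, Z2, Z5, Z6.
  Z10's other parents are Z6, Z7, Z8.
MB(Z4) = {Z1, Z2, Z3, Z5, Z6, Z7, Z8, Z9, Z10}.
Comparing with the claimed set, Z2 is missing.

Z2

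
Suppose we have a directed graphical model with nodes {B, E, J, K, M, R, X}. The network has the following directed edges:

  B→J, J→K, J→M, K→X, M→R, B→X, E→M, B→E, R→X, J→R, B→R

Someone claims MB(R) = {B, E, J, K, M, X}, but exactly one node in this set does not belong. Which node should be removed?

E

The Markov blanket of a node is its parents, its children, and the other parents of its children.
Pa(R) = {B, J, M}.
R has child X.
For each child, the remaining parents (spouses of R):
  parents(X) \ {R} = {B, K}.
MB(R) = {B, J, K, M, X}.
E is neither a parent, child, nor co-parent of R, so it does not belong.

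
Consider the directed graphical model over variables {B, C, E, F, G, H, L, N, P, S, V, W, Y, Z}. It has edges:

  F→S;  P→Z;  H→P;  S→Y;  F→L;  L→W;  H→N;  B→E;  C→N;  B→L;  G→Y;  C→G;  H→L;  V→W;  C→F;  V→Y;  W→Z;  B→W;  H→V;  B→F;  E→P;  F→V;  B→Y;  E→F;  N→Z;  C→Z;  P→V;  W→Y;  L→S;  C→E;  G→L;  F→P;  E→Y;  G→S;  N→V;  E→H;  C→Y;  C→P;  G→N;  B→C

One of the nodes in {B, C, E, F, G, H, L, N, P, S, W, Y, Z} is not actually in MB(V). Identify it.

Pa(V) = {F, H, N, P}.
V's children: W, Y.
Co-parents of V (other parents of its children):
  W's other parents are B, L.
  Y's other parents are B, C, E, G, S, W.
MB(V) = {B, C, E, F, G, H, L, N, P, S, W, Y}.
Z is neither a parent, child, nor co-parent of V, so it does not belong.

Z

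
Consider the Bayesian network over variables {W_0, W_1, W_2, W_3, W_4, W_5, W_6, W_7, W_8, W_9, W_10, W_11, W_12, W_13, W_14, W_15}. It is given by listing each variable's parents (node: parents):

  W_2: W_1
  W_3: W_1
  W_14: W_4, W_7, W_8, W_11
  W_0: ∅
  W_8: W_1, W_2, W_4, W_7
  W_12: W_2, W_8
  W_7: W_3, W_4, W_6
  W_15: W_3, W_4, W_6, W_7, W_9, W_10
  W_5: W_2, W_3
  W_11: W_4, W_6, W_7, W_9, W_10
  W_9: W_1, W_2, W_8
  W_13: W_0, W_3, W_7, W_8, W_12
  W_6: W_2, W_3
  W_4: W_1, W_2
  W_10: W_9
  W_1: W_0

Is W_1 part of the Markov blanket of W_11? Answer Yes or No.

No

W_11 has parents W_4, W_6, W_7, W_9, W_10.
W_11's children: W_14.
Other parents of W_11's children:
  W_14: W_4, W_7, W_8
MB(W_11) = {W_4, W_6, W_7, W_8, W_9, W_10, W_14}; W_1 is not in this set.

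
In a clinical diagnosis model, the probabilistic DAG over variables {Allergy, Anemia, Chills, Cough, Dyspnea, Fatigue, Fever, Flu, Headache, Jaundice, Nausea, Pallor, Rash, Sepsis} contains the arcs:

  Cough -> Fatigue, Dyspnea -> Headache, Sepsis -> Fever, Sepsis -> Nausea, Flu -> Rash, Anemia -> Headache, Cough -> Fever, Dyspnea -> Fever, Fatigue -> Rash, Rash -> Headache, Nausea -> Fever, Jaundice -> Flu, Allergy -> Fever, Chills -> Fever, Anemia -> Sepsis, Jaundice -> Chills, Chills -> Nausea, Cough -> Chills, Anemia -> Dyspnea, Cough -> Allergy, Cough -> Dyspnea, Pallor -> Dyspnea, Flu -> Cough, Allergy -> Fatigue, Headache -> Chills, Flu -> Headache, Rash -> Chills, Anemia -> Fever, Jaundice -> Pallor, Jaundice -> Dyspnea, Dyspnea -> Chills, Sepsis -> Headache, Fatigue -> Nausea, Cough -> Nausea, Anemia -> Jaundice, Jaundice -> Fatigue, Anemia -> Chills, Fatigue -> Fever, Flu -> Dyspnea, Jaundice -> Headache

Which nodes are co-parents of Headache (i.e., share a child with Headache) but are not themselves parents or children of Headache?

{Cough}

Children of Headache: Chills.
  Chills's other parents are Anemia, Cough, Dyspnea, Jaundice, Rash.
Excluding nodes already adjacent to Headache (Anemia, Chills, Dyspnea, Flu, Jaundice, Rash, Sepsis), the co-parent-only contribution is {Cough}.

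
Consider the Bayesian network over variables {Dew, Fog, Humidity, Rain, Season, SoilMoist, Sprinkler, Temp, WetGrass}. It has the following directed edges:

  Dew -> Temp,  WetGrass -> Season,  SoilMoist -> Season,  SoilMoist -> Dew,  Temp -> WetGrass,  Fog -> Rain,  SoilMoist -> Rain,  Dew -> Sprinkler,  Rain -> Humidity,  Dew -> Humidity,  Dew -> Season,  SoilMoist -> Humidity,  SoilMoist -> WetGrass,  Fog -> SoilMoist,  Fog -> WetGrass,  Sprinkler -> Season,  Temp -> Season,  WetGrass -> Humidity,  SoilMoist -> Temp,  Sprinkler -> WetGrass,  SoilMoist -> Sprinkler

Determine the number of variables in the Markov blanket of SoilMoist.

Recall MB(v) = parents ∪ children ∪ spouses, where spouses are the other parents of v's children.
Pa(SoilMoist) = {Fog}.
SoilMoist has children Dew, Humidity, Rain, Season, Sprinkler, Temp, WetGrass.
Co-parents of SoilMoist (other parents of its children):
  Dew: —
  Rain: Fog
  Temp: Dew
  Sprinkler: Dew
  WetGrass: Fog, Sprinkler, Temp
  Humidity: Dew, Rain, WetGrass
  Season: Dew, Sprinkler, Temp, WetGrass
MB(SoilMoist) = {Dew, Fog, Humidity, Rain, Season, Sprinkler, Temp, WetGrass}, which has 8 nodes.

8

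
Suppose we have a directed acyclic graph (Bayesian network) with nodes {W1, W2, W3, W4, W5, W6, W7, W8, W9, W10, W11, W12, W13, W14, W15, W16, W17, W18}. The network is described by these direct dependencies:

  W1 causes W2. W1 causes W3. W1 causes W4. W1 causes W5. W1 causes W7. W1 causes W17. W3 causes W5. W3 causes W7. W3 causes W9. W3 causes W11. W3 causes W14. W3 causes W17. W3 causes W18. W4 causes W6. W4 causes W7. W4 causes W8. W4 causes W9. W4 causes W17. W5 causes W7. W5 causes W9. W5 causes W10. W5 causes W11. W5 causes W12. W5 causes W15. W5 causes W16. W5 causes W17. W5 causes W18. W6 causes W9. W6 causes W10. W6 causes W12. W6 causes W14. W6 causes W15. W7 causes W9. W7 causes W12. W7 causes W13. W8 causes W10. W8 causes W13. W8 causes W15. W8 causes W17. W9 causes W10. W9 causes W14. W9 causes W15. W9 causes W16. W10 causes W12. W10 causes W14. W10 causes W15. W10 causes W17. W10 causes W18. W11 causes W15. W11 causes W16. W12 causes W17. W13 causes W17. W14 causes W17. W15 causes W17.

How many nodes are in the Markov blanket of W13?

11

W13 has parents W7, W8.
W13 has child W17.
Parents of each child, excluding W13:
  parents(W17) \ {W13} = {W1, W3, W4, W5, W8, W10, W12, W14, W15}.
MB(W13) = {W1, W3, W4, W5, W7, W8, W10, W12, W14, W15, W17}, which has 11 nodes.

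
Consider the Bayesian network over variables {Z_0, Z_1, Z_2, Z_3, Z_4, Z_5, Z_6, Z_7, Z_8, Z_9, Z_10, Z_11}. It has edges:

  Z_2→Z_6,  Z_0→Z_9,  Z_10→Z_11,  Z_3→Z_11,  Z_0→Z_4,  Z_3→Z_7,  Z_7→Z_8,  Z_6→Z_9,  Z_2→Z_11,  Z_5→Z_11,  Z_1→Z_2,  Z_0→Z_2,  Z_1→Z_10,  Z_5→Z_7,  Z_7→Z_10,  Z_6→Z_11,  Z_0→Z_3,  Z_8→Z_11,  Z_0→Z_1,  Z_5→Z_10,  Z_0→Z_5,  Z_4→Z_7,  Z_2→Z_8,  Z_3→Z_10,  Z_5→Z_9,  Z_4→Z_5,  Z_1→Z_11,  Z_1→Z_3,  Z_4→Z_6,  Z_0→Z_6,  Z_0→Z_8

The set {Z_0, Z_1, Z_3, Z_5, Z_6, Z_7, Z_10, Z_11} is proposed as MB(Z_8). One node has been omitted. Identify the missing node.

Z_2

Z_8 has child Z_11.
Parents of Z_8: Z_0, Z_2, Z_7.
Other parents of Z_8's children:
  Z_11: Z_1, Z_2, Z_3, Z_5, Z_6, Z_10
MB(Z_8) = {Z_0, Z_1, Z_2, Z_3, Z_5, Z_6, Z_7, Z_10, Z_11}.
Comparing with the claimed set, Z_2 is missing.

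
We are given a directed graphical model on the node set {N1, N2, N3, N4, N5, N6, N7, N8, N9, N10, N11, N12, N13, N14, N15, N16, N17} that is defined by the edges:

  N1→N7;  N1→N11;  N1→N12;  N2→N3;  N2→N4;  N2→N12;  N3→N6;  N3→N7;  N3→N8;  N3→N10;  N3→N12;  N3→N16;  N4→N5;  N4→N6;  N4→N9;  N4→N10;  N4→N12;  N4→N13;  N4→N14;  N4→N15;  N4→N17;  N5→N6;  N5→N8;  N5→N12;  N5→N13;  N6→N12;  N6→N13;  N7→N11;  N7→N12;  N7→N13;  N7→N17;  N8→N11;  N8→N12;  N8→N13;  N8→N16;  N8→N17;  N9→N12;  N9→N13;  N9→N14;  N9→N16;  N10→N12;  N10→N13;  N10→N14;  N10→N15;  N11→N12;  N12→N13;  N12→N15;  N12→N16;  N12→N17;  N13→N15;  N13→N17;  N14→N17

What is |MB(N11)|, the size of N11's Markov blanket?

11

Pa(N11) = {N1, N7, N8}.
N11's children: N12.
For each child, the remaining parents (spouses of N11):
  N12: N1, N2, N3, N4, N5, N6, N7, N8, N9, N10
MB(N11) = {N1, N2, N3, N4, N5, N6, N7, N8, N9, N10, N12}, which has 11 nodes.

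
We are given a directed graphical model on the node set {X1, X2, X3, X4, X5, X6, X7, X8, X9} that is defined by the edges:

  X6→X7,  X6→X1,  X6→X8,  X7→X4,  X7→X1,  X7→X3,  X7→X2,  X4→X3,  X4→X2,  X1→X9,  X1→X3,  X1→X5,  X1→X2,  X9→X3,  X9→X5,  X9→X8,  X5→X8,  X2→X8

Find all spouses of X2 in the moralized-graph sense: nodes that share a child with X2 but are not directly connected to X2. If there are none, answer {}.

Children of X2: X8.
  parents(X8) \ {X2} = {X5, X6, X9}.
Excluding nodes already adjacent to X2 (X1, X4, X7, X8), the co-parent-only contribution is {X5, X6, X9}.

{X5, X6, X9}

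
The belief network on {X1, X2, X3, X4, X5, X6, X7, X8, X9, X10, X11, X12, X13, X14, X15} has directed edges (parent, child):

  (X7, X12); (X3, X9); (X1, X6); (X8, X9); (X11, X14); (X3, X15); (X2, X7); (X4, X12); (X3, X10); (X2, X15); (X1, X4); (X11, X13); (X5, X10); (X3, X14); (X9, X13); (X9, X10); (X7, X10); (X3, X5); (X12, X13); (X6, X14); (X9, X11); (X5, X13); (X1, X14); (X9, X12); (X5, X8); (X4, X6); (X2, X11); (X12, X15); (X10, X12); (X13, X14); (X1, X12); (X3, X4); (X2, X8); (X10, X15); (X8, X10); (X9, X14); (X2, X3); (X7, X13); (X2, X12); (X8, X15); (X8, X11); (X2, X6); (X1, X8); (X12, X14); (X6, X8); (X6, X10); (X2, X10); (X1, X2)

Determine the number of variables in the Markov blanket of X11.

Recall MB(v) = parents ∪ children ∪ spouses, where spouses are the other parents of v's children.
Pa(X11) = {X2, X8, X9}.
X11 has children X13, X14.
Co-parents of X11 (other parents of its children):
  X13: X5, X7, X9, X12
  X14: X1, X3, X6, X9, X12, X13
MB(X11) = {X1, X2, X3, X5, X6, X7, X8, X9, X12, X13, X14}, which has 11 nodes.

11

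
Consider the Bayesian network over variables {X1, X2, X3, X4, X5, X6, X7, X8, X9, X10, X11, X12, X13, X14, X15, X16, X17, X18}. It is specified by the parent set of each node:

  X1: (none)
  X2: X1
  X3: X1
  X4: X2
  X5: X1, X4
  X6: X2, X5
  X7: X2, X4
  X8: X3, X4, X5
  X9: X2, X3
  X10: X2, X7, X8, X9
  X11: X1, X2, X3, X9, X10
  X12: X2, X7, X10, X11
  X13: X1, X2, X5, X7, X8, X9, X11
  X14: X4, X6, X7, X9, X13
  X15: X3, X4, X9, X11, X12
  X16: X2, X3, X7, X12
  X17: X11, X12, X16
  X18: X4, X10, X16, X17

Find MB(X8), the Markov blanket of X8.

Recall MB(v) = parents ∪ children ∪ spouses, where spouses are the other parents of v's children.
Children of X8: X10, X13.
X8 has parents X3, X4, X5.
Co-parents of X8 (other parents of its children):
  X10: X2, X7, X9
  X13: X1, X2, X5, X7, X9, X11
MB(X8) = {X1, X2, X3, X4, X5, X7, X9, X10, X11, X13}.

{X1, X2, X3, X4, X5, X7, X9, X10, X11, X13}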